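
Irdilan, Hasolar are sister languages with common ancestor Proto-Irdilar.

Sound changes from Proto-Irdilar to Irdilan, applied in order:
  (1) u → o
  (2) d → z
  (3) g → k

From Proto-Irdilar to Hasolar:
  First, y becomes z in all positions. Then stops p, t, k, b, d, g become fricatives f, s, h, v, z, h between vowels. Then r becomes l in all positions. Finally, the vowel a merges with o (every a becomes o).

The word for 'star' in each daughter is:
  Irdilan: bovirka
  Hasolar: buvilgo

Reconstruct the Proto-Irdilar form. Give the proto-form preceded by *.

*buvirga

Position 6: Irdilan has k, Hasolar has g. Hasolar preserves g here (none of its changes turn any other segment into g), so the proto-segment is *g.
Position 5: Irdilan has r, Hasolar has l. Irdilan preserves r here (none of its changes turn any other segment into r), so the proto-segment is *r.
Position 7: Irdilan has a, Hasolar has o. Irdilan preserves a here (none of its changes turn any other segment into a), so the proto-segment is *a.
Verify the candidate proto-form against each daughter:
Irdilan: *buvirga
  buvirga → bovirga   [vowel merger]
  bovirga (rule 2 does not apply)
  bovirga → bovirka   [unconditioned shift]
  giving Irdilan bovirka.
Hasolar: *buvirga
  buvirga (rule 1 does not apply)
  buvirga (rule 2 does not apply)
  buvirga → buvilga   [unconditioned shift]
  buvilga → buvilgo   [vowel merger]
  giving Hasolar buvilgo.
Only *buvirga yields all of Irdilan bovirka, Hasolar buvilgo.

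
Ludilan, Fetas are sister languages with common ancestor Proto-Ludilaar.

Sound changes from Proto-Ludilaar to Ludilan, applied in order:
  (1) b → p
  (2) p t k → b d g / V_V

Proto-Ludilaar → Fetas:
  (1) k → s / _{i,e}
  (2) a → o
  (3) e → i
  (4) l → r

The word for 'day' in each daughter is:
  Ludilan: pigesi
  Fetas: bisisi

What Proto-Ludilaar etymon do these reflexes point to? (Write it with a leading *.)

Position 4: Ludilan has e, Fetas has i. Ludilan preserves e here (none of its changes turn any other segment into e), so the proto-segment is *e.
Position 3: Ludilan has g, Fetas has s. Taking the neighbouring segments as reconstructed: Ludilan g could go back to *k or *g; Fetas s could go back to *k or *s — the one source consistent with every daughter is *k.
Position 1: Ludilan has p, Fetas has b. Fetas preserves b here (none of its changes turn any other segment into b), so the proto-segment is *b.
This points to *bikesi. Verify forward in each daughter:
Ludilan: start from *bikesi.
  rule 1 (unconditioned shift): bikesi → pikesi
  rule 2 (intervocalic voicing): pikesi → pigesi
  ⇒ Ludilan pigesi
Fetas: *bikesi > bisesi > bisisi  (by palatalisation, vowel merger)
*bikesi is the unique common source.

*bikesi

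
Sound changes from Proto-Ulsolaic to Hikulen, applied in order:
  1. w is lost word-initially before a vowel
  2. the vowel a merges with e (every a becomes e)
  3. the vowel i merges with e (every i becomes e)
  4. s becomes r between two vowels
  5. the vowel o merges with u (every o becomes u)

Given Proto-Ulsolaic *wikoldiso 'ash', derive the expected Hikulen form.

Hikulen: *wikoldiso > ikoldiso > ekoldeso > ekoldero > ekulderu  (by glide loss, vowel merger, rhotacism, vowel merger)

ekulderu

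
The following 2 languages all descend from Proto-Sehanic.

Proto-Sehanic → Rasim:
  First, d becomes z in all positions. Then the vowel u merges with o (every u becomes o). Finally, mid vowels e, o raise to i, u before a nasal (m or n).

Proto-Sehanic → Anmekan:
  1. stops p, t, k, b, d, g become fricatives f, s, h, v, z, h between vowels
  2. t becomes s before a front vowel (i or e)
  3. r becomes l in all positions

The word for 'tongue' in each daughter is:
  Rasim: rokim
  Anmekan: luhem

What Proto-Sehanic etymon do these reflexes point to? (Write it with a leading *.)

*rukem

Position 4: Rasim has i, Anmekan has e. Anmekan preserves e here (none of its changes turn any other segment into e), so the proto-segment is *e.
Position 2: Rasim has o, Anmekan has u. Anmekan preserves u here (none of its changes turn any other segment into u), so the proto-segment is *u.
Position 1: Rasim has r, Anmekan has l. Rasim preserves r here (none of its changes turn any other segment into r), so the proto-segment is *r.
Continuing position by position gives *rukem; check it forward:
Rasim: start from *rukem.
  rule 1: no change — rukem
  rule 2 (vowel merger): rukem → rokem
  rule 3 (pre-nasal raising): rokem → rokim
  ⇒ Rasim rokim
Anmekan: *rukem > ruhem > luhem  (by intervocalic lenition, unconditioned shift)
Only *rukem yields all of Rasim rokim, Anmekan luhem.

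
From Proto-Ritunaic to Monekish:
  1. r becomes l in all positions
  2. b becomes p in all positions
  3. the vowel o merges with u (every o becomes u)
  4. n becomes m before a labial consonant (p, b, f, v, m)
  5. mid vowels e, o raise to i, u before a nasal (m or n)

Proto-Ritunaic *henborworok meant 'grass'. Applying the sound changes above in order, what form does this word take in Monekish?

himpulwuluk

Monekish: *henborworok
  henborworok → henbolwolok   [unconditioned shift]
  henbolwolok → henpolwolok   [unconditioned shift]
  henpolwolok → henpulwuluk   [vowel merger]
  henpulwuluk → hempulwuluk   [nasal place assimilation]
  hempulwuluk → himpulwuluk   [pre-nasal raising]
  giving Monekish himpulwuluk.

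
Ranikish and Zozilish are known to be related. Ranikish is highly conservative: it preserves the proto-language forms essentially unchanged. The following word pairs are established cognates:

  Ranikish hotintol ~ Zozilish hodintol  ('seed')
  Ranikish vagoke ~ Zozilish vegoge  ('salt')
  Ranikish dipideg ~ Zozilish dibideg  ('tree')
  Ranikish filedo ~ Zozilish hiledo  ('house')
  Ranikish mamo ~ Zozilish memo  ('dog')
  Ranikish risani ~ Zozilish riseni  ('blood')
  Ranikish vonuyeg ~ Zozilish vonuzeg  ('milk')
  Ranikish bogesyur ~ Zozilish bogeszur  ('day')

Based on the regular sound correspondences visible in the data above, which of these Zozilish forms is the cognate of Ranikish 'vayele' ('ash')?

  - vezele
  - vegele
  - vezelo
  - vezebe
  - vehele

vagoke ~ vegoge — Ranikish a corresponds to Zozilish e after a consonant, before a consonant other than r, m, n, p, b, f, v.
vonuyeg ~ vonuzeg — Ranikish y corresponds to Zozilish z between vowels (before a front vowel).
Applying these to Ranikish 'vayele':
  vayele → veyele   (a→e after a consonant, before a consonant other than r, m, n, p, b, f, v)
  veyele → vezele   (y→z between vowels (before a front vowel))
So the Zozilish cognate is 'vezele'.

vezele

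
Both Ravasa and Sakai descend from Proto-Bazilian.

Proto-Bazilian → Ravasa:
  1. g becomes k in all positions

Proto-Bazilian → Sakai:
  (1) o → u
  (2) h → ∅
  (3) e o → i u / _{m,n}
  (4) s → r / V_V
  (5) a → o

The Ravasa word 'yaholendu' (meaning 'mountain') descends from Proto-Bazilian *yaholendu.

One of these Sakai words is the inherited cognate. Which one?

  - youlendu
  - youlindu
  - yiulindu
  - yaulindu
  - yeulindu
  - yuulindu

Sakai: *yaholendu
  yaholendu → yahulendu   [vowel merger]
  yahulendu → yaulendu   [h-loss]
  yaulendu → yaulindu   [pre-nasal raising]
  yaulindu (rule 4 does not apply)
  yaulindu → youlindu   [vowel merger]
  giving Sakai youlindu.
Among the options, 'youlindu' alone shows every Sakai change applied in order.

youlindu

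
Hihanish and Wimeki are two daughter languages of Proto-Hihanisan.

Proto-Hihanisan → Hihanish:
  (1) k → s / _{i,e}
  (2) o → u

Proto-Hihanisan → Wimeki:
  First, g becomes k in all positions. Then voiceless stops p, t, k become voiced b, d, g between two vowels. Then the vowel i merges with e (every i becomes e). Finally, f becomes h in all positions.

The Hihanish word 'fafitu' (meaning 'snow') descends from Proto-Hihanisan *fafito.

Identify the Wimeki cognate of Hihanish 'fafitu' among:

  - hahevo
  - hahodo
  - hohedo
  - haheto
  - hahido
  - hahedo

Wimeki: *fafito > fafido > fafedo > hahedo  (by intervocalic voicing, vowel merger, unconditioned shift)
Only 'hahedo' matches the regular Wimeki development of *fafito.

hahedo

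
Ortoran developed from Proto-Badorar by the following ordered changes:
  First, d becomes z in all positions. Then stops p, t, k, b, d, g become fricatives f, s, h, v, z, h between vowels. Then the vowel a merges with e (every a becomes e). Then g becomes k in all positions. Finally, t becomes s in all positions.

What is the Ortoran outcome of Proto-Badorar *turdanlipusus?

Ortoran: *turdanlipusus > turzanlipusus > turzanlifusus > turzenlifusus > surzenlifusus  (by unconditioned shift, intervocalic lenition, vowel merger, unconditioned shift)

surzenlifusus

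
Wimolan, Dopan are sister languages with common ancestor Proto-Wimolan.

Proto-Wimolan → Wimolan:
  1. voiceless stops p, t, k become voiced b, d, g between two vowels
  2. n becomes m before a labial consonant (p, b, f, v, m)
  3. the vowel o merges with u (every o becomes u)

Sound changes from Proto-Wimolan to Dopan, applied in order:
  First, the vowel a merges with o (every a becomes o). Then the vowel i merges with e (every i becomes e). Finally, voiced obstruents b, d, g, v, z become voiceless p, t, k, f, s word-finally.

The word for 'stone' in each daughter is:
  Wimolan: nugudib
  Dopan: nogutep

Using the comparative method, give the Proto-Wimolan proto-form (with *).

*nogutib

Position 5: Wimolan has d, Dopan has t. Taking the neighbouring segments as reconstructed: Wimolan d could go back to *t or *d; Dopan t can only go back to *t — the one source consistent with every daughter is *t.
Position 6: Wimolan has i, Dopan has e. Wimolan preserves i here (none of its changes turn any other segment into i), so the proto-segment is *i.
Verify the candidate proto-form against each daughter:
Wimolan: *nogutib > nogudib > nugudib  (by intervocalic voicing, vowel merger)
Dopan: start from *nogutib.
  rule 1: no change — nogutib
  rule 2 (vowel merger): nogutib → noguteb
  rule 3 (final devoicing): noguteb → nogutep
  ⇒ Dopan nogutep
Only *nogutib yields all of Wimolan nugudib, Dopan nogutep.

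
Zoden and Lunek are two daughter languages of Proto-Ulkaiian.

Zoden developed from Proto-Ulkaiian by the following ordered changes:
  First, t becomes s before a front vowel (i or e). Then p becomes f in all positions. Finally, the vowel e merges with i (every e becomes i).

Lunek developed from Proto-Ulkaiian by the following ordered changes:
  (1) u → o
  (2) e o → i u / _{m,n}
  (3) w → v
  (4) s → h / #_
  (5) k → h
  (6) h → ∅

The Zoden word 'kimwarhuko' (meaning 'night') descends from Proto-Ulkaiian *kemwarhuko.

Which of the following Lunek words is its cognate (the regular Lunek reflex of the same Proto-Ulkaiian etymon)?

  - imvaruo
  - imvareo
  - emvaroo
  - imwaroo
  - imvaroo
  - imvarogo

imvaroo

Lunek: *kemwarhuko > kemwarhoko > kimwarhoko > kimvarhoko > himvarhoho > imvaroo  (by vowel merger, pre-nasal raising, unconditioned shift, unconditioned shift, h-loss)
Among the options, 'imvaroo' alone shows every Lunek change applied in order.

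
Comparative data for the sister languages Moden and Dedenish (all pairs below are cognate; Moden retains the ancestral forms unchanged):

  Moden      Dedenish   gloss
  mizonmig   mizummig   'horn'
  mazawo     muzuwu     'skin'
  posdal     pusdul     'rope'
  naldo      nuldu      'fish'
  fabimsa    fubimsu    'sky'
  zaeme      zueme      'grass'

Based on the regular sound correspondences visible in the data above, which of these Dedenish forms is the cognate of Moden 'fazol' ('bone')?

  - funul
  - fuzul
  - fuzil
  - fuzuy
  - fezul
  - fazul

fuzul

mazawo ~ muzuwu, posdal ~ pusdul — Moden a corresponds to Dedenish u after a consonant, before a consonant other than r, m, n, p, b, f, v.
posdal ~ pusdul — Moden o corresponds to Dedenish u after a consonant, before a consonant other than r, m, n, p, b, f, v.
Applying these to Moden 'fazol':
  fazol → fuzol   (a→u after a consonant, before a consonant other than r, m, n, p, b, f, v)
  fuzol → fuzul   (o→u after a consonant, before a consonant other than r, m, n, p, b, f, v)
So the Dedenish cognate is 'fuzul'.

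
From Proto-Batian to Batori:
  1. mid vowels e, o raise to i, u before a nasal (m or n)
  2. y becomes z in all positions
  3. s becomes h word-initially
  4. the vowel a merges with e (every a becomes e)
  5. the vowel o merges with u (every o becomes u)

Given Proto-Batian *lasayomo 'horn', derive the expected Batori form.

Batori: *lasayomo
  lasayomo → lasayumo   [pre-nasal raising]
  lasayumo → lasazumo   [unconditioned shift]
  lasazumo (rule 3 does not apply)
  lasazumo → lesezumo   [vowel merger]
  lesezumo → lesezumu   [vowel merger]
  giving Batori lesezumu.

lesezumu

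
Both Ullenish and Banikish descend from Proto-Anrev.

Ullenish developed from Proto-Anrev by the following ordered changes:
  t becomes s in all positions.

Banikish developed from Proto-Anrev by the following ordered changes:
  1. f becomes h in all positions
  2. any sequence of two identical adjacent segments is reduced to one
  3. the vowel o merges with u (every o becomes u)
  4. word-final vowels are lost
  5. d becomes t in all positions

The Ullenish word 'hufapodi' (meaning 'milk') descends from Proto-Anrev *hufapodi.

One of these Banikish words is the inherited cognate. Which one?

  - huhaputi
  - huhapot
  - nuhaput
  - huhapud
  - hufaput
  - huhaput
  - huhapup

Banikish: *hufapodi > huhapodi > huhapudi > huhapud > huhaput  (by unconditioned shift, vowel merger, apocope, unconditioned shift)

huhaput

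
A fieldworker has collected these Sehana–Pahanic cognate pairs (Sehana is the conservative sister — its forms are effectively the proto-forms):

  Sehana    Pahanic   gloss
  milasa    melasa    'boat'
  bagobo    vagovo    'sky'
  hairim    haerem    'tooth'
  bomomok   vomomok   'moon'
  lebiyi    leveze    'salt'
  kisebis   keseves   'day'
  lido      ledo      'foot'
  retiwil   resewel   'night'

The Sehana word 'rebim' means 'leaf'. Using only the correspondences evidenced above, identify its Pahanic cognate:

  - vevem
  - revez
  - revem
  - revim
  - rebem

revem

lebiyi ~ leveze, kisebis ~ keseves — Sehana b corresponds to Pahanic v between vowels (before a front vowel).
hairim ~ haerem — Sehana i corresponds to Pahanic e after a consonant, before a nasal.
Applying these to Sehana 'rebim':
  rebim → revim   (b→v between vowels (before a front vowel))
  revim → revem   (i→e after a consonant, before a nasal)
So the Pahanic cognate is 'revem'.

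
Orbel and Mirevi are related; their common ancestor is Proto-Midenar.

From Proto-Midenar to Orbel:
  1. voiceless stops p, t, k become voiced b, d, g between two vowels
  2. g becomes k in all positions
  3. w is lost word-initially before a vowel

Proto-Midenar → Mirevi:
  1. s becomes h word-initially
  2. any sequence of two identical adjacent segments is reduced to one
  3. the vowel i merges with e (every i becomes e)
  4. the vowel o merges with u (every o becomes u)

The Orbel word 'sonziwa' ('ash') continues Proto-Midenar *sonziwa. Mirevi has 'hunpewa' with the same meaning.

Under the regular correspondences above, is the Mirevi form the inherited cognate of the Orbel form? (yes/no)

Derive the expected Mirevi reflex of *sonziwa:
Mirevi: *sonziwa
  sonziwa → honziwa   [debuccalisation]
  honziwa (rule 2 does not apply)
  honziwa → honzewa   [vowel merger]
  honzewa → hunzewa   [vowel merger]
  giving Mirevi hunzewa.
The regular Mirevi reflex would be 'hunzewa', but the attested form is 'hunpewa'. The correspondence is irregular, so they are not cognates (the Mirevi form has a different source).

no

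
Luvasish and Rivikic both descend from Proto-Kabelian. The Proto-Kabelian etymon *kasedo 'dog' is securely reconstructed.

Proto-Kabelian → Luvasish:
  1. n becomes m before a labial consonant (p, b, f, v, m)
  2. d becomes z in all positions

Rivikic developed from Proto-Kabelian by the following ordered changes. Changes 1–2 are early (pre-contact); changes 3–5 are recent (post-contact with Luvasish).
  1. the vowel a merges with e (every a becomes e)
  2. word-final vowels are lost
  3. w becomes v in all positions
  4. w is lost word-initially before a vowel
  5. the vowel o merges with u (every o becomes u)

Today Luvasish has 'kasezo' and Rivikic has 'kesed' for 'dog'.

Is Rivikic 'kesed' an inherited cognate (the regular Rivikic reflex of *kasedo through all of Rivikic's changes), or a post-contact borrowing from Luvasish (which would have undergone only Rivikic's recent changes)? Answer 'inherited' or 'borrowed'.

inherited

If inherited, *kasedo would pass through all of Rivikic's changes:
Rivikic: *kasedo > kesedo > kesed  (by vowel merger, apocope)
If borrowed from Luvasish 'kasezo' after the early changes, it would undergo only the recent ones:
  rule 3 (unconditioned shift): no change (kasezo)
  rule 4 (glide loss): no change (kasezo)
  rule 5 (vowel merger): kasezo → kasezu
  ⇒ as a loan: kasezu
Rivikic 'kesed' matches the inherited outcome exactly, so it is an inherited cognate, not a loan.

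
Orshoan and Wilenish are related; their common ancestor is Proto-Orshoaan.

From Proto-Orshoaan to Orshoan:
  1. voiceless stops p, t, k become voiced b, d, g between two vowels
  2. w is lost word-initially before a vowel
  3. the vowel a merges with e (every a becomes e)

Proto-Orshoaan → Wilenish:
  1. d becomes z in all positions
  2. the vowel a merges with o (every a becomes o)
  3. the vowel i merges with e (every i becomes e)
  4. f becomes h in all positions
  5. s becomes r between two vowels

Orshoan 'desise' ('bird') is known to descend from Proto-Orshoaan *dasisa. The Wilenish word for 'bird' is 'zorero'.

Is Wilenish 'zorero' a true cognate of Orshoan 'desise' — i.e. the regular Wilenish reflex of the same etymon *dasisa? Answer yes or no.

Derive the expected Wilenish reflex of *dasisa:
Wilenish: *dasisa
  dasisa → zasisa   [unconditioned shift]
  zasisa → zosiso   [vowel merger]
  zosiso → zoseso   [vowel merger]
  zoseso (rule 4 does not apply)
  zoseso → zorero   [rhotacism]
  giving Wilenish zorero.
Wilenish 'zorero' matches the regular reflex exactly, so the pair is cognate.

yes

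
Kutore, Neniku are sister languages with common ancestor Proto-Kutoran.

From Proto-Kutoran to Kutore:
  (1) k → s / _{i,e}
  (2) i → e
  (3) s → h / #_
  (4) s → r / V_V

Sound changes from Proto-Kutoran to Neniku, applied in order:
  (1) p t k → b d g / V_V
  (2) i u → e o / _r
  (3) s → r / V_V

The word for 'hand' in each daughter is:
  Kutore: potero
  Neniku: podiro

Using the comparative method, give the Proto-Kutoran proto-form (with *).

Position 5: Kutore has r, Neniku has r. Taking the neighbouring segments as reconstructed: Kutore r could go back to *s or *r; Neniku r can only go back to *s — the one source consistent with every daughter is *s.
Position 3: Kutore has t, Neniku has d. Kutore preserves t here (none of its changes turn any other segment into t), so the proto-segment is *t.
Verify the candidate proto-form against each daughter:
Kutore: *potiso
  potiso (rule 1 does not apply)
  potiso → poteso   [vowel merger]
  poteso (rule 3 does not apply)
  poteso → potero   [rhotacism]
  giving Kutore potero.
Neniku: *potiso > podiso > podiro  (by intervocalic voicing, rhotacism)
*potiso is the unique common source.

*potiso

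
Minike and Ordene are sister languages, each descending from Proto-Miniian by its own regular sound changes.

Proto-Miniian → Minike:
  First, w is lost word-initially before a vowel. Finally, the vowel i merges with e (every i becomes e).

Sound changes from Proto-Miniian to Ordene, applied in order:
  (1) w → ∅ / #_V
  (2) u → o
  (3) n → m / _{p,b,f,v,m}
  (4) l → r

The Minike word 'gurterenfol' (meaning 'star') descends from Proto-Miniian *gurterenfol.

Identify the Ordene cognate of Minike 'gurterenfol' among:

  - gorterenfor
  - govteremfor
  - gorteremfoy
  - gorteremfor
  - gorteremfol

Ordene: *gurterenfol > gorterenfol > gorteremfol > gorteremfor  (by vowel merger, nasal place assimilation, unconditioned shift)
Among the options, 'gorteremfor' alone shows every Ordene change applied in order.

gorteremfor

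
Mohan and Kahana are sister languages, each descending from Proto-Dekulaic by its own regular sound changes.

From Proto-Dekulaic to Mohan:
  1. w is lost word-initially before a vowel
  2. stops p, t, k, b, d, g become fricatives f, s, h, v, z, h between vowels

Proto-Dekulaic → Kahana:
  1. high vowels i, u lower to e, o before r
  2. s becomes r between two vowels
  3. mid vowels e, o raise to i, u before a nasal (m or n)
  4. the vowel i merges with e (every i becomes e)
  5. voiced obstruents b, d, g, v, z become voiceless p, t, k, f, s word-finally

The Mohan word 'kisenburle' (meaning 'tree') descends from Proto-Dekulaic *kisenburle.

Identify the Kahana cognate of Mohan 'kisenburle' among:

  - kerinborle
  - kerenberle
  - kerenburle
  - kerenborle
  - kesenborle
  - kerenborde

Kahana: *kisenburle > kisenborle > kirenborle > kirinborle > kerenborle  (by pre-rhotic lowering, rhotacism, pre-nasal raising, vowel merger)
Only 'kerenborle' matches the regular Kahana development of *kisenburle.

kerenborle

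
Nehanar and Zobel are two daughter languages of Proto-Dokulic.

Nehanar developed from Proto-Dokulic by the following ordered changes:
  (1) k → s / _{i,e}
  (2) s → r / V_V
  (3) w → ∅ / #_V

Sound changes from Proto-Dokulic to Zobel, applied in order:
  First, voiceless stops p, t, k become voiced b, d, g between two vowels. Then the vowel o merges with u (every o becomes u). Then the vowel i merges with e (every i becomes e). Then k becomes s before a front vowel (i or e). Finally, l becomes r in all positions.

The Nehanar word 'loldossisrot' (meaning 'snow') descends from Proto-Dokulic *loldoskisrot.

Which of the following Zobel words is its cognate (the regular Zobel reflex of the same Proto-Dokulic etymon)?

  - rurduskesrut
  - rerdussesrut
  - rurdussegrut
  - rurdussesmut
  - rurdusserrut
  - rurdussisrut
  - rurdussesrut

Zobel: *loldoskisrot
  loldoskisrot (rule 1 does not apply)
  loldoskisrot → lulduskisrut   [vowel merger]
  lulduskisrut → lulduskesrut   [vowel merger]
  lulduskesrut → luldussesrut   [palatalisation]
  luldussesrut → rurdussesrut   [unconditioned shift]
  giving Zobel rurdussesrut.

rurdussesrut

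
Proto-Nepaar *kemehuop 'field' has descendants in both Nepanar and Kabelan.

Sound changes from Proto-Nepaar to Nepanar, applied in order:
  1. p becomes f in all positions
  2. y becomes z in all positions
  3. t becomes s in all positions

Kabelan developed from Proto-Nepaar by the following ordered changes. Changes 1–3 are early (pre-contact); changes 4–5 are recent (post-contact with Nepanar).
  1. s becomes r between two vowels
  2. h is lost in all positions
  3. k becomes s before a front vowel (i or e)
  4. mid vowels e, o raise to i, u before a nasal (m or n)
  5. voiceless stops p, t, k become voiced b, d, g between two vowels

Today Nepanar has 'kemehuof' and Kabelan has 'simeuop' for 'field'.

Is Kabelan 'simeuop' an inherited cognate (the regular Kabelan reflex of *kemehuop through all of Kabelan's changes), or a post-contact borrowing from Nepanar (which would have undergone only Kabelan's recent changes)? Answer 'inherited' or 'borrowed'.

If inherited, *kemehuop would pass through all of Kabelan's changes:
Kabelan: *kemehuop > kemeuop > semeuop > simeuop  (by h-loss, palatalisation, pre-nasal raising)
If borrowed from Nepanar 'kemehuof' after the early changes, it would undergo only the recent ones:
  rule 4 (pre-nasal raising): kemehuof → kimehuof
  rule 5 (intervocalic voicing): no change (kimehuof)
  ⇒ as a loan: kimehuof
Kabelan 'simeuop' matches the inherited outcome exactly, so it is an inherited cognate, not a loan.

inherited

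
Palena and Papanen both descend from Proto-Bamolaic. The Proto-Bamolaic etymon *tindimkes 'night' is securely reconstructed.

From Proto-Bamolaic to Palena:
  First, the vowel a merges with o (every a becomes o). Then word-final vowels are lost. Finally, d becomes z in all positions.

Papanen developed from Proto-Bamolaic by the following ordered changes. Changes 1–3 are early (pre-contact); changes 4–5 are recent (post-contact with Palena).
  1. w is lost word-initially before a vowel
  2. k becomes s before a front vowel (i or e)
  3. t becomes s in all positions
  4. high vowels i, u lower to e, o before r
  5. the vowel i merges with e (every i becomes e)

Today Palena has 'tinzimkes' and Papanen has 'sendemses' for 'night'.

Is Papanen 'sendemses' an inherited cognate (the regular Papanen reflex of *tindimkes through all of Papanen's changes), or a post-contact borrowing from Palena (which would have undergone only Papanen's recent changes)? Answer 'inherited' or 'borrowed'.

inherited

If inherited, *tindimkes would pass through all of Papanen's changes:
Papanen: *tindimkes > tindimses > sindimses > sendemses  (by palatalisation, unconditioned shift, vowel merger)
If borrowed from Palena 'tinzimkes' after the early changes, it would undergo only the recent ones:
  rule 4 (pre-rhotic lowering): no change (tinzimkes)
  rule 5 (vowel merger): tinzimkes → tenzemkes
  ⇒ as a loan: tenzemkes
Papanen 'sendemses' matches the inherited outcome exactly, so it is an inherited cognate, not a loan.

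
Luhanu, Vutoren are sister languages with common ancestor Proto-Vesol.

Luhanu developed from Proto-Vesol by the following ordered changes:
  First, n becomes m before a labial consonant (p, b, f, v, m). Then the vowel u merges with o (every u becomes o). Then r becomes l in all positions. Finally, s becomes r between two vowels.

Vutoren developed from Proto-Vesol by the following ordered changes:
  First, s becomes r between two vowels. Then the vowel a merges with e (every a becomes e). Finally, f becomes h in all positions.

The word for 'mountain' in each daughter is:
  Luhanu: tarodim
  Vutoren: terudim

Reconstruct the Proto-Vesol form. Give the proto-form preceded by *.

Position 2: Luhanu has a, Vutoren has e. Luhanu preserves a here (none of its changes turn any other segment into a), so the proto-segment is *a.
Position 4: Luhanu has o, Vutoren has u. Vutoren preserves u here (none of its changes turn any other segment into u), so the proto-segment is *u.
Continuing position by position gives *tasudim; check it forward:
Luhanu: start from *tasudim.
  rule 1: no change — tasudim
  rule 2 (vowel merger): tasudim → tasodim
  rule 3: no change — tasodim
  rule 4 (rhotacism): tasodim → tarodim
  ⇒ Luhanu tarodim
Vutoren: *tasudim > tarudim > terudim  (by rhotacism, vowel merger)
Only *tasudim yields all of Luhanu tarodim, Vutoren terudim.

*tasudim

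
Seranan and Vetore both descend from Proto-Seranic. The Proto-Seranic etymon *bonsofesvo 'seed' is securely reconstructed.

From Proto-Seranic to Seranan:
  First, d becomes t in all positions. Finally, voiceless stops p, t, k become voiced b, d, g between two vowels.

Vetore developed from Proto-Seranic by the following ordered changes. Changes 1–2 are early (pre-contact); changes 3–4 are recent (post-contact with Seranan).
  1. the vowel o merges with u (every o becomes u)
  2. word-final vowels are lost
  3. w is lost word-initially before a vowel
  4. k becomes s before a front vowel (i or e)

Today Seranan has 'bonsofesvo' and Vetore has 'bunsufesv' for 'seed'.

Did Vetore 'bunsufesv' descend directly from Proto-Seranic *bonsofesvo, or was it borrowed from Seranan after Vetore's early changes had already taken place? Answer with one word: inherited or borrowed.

If inherited, *bonsofesvo would pass through all of Vetore's changes:
Vetore: start from *bonsofesvo.
  rule 1 (vowel merger): bonsofesvo → bunsufesvu
  rule 2 (apocope): bunsufesvu → bunsufesv
  rule 3: no change — bunsufesv
  rule 4: no change — bunsufesv
  ⇒ Vetore bunsufesv
If borrowed from Seranan 'bonsofesvo' after the early changes, it would undergo only the recent ones:
  rule 3 (glide loss): no change (bonsofesvo)
  rule 4 (palatalisation): no change (bonsofesvo)
  ⇒ as a loan: bonsofesvo
Vetore 'bunsufesv' matches the inherited outcome exactly, so it is an inherited cognate, not a loan.

inherited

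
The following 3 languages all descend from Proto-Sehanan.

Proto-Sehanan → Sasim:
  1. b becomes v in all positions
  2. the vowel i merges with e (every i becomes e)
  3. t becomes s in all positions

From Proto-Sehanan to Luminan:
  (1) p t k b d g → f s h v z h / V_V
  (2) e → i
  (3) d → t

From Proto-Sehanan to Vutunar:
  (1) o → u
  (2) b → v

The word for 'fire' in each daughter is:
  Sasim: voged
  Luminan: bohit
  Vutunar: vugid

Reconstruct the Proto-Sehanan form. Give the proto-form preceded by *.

*bogid

Position 4: Sasim has e, Luminan has i, Vutunar has i. Vutunar preserves i here (none of its changes turn any other segment into i), so the proto-segment is *i.
Position 5: Sasim has d, Luminan has t, Vutunar has d. Sasim preserves d here (none of its changes turn any other segment into d), so the proto-segment is *d.
Position 3: Sasim has g, Luminan has h, Vutunar has g. Sasim preserves g here (none of its changes turn any other segment into g), so the proto-segment is *g.
Continuing position by position gives *bogid; check it forward:
Sasim: start from *bogid.
  rule 1 (unconditioned shift): bogid → vogid
  rule 2 (vowel merger): vogid → voged
  rule 3: no change — voged
  ⇒ Sasim voged
Luminan: *bogid
  bogid → bohid   [intervocalic lenition]
  bohid (rule 2 does not apply)
  bohid → bohit   [unconditioned shift]
  giving Luminan bohit.
Vutunar: start from *bogid.
  rule 1 (vowel merger): bogid → bugid
  rule 2 (unconditioned shift): bugid → vugid
  ⇒ Vutunar vugid
No other proto-form is consistent with every reflex, so the reconstruction is *bogid.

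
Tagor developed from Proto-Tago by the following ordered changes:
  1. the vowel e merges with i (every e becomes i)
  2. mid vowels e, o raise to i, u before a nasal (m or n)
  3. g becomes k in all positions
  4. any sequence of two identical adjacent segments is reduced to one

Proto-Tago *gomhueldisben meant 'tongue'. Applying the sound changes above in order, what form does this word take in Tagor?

Tagor: start from *gomhueldisben.
  rule 1 (vowel merger): gomhueldisben → gomhuildisbin
  rule 2 (pre-nasal raising): gomhuildisbin → gumhuildisbin
  rule 3 (unconditioned shift): gumhuildisbin → kumhuildisbin
  rule 4: no change — kumhuildisbin
  ⇒ Tagor kumhuildisbin

kumhuildisbin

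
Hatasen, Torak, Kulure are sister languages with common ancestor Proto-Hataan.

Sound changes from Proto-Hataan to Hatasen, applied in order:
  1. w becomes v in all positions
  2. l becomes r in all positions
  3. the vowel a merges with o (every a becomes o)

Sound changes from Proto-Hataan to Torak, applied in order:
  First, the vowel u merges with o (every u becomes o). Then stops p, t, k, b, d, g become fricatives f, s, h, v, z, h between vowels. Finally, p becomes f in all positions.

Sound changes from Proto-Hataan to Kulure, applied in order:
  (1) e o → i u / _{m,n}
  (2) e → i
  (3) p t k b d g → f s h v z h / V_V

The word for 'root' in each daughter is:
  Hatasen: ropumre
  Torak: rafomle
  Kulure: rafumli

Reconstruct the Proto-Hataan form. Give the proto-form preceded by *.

*rapumle

Position 3: Hatasen has p, Torak has f, Kulure has f. Hatasen preserves p here (none of its changes turn any other segment into p), so the proto-segment is *p.
Position 4: Hatasen has u, Torak has o, Kulure has u. Hatasen preserves u here (none of its changes turn any other segment into u), so the proto-segment is *u.
Position 2: Hatasen has o, Torak has a, Kulure has a. Torak preserves a here (none of its changes turn any other segment into a), so the proto-segment is *a.
Verify the candidate proto-form against each daughter:
Hatasen: *rapumle > rapumre > ropumre  (by unconditioned shift, vowel merger)
Torak: *rapumle
  rapumle → rapomle   [vowel merger]
  rapomle → rafomle   [intervocalic lenition]
  rafomle (rule 3 does not apply)
  giving Torak rafomle.
Kulure: *rapumle > rapumli > rafumli  (by vowel merger, intervocalic lenition)
Only *rapumle yields all of Hatasen ropumre, Torak rafomle, Kulure rafumli.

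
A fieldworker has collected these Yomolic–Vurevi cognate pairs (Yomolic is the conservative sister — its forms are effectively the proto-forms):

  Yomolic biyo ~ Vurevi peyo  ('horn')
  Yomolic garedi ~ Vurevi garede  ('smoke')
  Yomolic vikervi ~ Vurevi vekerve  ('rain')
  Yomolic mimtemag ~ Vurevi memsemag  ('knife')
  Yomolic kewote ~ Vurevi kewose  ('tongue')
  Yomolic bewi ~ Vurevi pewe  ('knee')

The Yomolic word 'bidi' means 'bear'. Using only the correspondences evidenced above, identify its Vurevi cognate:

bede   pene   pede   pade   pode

pede

biyo ~ peyo — Yomolic b corresponds to Vurevi p word-initially before a front vowel.
biyo ~ peyo, vikervi ~ vekerve — Yomolic i corresponds to Vurevi e after a consonant, before a consonant other than r, m, n, p, b, f, v.
garedi ~ garede, vikervi ~ vekerve — Yomolic i corresponds to Vurevi e word-finally.
Applying these to Yomolic 'bidi':
  bidi → pidi   (b→p word-initially before a front vowel)
  pidi → pedi   (i→e after a consonant, before a consonant other than r, m, n, p, b, f, v)
  pedi → pede   (i→e word-finally)
So the Vurevi cognate is 'pede'.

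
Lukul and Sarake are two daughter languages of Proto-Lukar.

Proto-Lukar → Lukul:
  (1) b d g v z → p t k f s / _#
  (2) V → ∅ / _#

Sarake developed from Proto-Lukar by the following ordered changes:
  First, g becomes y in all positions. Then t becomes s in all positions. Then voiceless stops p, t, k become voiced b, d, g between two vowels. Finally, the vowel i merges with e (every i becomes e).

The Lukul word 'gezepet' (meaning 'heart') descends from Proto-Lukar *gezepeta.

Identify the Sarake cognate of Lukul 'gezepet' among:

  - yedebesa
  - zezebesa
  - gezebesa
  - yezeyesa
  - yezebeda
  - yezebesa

Sarake: *gezepeta > yezepeta > yezepesa > yezebesa  (by unconditioned shift, unconditioned shift, intervocalic voicing)
Among the options, 'yezebesa' alone shows every Sarake change applied in order.

yezebesa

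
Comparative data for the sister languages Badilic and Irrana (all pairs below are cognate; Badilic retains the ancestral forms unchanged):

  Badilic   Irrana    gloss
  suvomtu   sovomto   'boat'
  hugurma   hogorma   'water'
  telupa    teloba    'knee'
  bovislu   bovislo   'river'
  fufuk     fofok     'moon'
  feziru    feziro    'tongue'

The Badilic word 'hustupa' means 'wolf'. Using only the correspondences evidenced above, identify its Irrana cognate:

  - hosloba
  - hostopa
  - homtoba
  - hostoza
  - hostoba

hostoba

hugurma ~ hogorma, fufuk ~ fofok — Badilic u corresponds to Irrana o after a consonant, before a consonant other than r, m, n, p, b, f, v.
telupa ~ teloba — Badilic u corresponds to Irrana o after a consonant, before a labial obstruent.
telupa ~ teloba — Badilic p corresponds to Irrana b between vowels (before a back vowel).
Applying these to Badilic 'hustupa':
  hustupa → hostupa   (u→o after a consonant, before a consonant other than r, m, n, p, b, f, v)
  hostupa → hostopa   (u→o after a consonant, before a labial obstruent)
  hostopa → hostoba   (p→b between vowels (before a back vowel))
So the Irrana cognate is 'hostoba'.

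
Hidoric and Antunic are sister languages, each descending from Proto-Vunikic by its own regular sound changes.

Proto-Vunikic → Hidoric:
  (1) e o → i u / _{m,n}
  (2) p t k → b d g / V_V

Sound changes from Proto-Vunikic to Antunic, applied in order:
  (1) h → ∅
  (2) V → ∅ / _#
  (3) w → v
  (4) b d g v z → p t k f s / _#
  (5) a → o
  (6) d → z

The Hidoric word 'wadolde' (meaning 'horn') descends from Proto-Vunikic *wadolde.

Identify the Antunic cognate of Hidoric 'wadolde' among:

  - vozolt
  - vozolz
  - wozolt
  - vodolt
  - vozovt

Antunic: start from *wadolde.
  rule 1: no change — wadolde
  rule 2 (apocope): wadolde → wadold
  rule 3 (unconditioned shift): wadold → vadold
  rule 4 (final devoicing): vadold → vadolt
  rule 5 (vowel merger): vadolt → vodolt
  rule 6 (unconditioned shift): vodolt → vozolt
  ⇒ Antunic vozolt

vozolt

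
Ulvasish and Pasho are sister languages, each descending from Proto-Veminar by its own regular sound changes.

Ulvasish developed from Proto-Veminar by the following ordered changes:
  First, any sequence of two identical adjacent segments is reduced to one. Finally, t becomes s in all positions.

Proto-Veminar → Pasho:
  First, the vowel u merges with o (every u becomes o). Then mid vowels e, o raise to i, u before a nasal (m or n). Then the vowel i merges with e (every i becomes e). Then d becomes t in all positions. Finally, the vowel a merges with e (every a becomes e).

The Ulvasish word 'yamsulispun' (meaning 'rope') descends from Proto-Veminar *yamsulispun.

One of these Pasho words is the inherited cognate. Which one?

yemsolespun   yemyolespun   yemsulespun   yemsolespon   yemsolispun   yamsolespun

yemsolespun

Pasho: *yamsulispun > yamsolispon > yamsolispun > yamsolespun > yemsolespun  (by vowel merger, pre-nasal raising, vowel merger, vowel merger)
The other candidates each miss or misapply at least one Pasho change.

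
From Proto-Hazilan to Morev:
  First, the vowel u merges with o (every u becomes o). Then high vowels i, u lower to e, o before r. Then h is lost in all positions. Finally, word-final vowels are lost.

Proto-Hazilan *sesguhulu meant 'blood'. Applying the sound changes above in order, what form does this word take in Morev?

sesgool

Morev: *sesguhulu > sesgoholo > sesgoolo > sesgool  (by vowel merger, h-loss, apocope)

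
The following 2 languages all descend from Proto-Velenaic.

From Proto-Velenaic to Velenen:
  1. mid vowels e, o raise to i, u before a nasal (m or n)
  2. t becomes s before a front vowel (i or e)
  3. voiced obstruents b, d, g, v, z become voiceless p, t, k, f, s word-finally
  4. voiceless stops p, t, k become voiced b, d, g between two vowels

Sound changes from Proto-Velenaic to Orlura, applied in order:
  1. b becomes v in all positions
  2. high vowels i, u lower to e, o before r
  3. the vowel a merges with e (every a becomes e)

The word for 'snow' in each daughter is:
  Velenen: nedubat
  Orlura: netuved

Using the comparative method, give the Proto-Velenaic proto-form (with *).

Position 5: Velenen has b, Orlura has v. Taking the neighbouring segments as reconstructed: Velenen b could go back to *p or *b; Orlura v could go back to *b or *v — the one source consistent with every daughter is *b.
Position 6: Velenen has a, Orlura has e. Velenen preserves a here (none of its changes turn any other segment into a), so the proto-segment is *a.
Position 7: Velenen has t, Orlura has d. Orlura preserves d here (none of its changes turn any other segment into d), so the proto-segment is *d.
This points to *netubad. Verify forward in each daughter:
Velenen: *netubad > netubat > nedubat  (by final devoicing, intervocalic voicing)
Orlura: *netubad
  netubad → netuvad   [unconditioned shift]
  netuvad (rule 2 does not apply)
  netuvad → netuved   [vowel merger]
  giving Orlura netuved.
*netubad is the unique common source.

*netubad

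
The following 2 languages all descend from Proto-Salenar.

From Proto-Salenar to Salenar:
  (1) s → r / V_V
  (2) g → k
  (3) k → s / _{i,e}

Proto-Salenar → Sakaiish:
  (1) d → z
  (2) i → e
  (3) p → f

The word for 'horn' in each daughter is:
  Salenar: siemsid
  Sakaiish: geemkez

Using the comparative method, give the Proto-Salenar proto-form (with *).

Position 7: Salenar has d, Sakaiish has z. Salenar preserves d here (none of its changes turn any other segment into d), so the proto-segment is *d.
Position 6: Salenar has i, Sakaiish has e. Salenar preserves i here (none of its changes turn any other segment into i), so the proto-segment is *i.
This points to *giemkid. Verify forward in each daughter:
Salenar: start from *giemkid.
  rule 1: no change — giemkid
  rule 2 (unconditioned shift): giemkid → kiemkid
  rule 3 (palatalisation): kiemkid → siemsid
  ⇒ Salenar siemsid
Sakaiish: *giemkid > giemkiz > geemkez  (by unconditioned shift, vowel merger)
*giemkid is the unique common source.

*giemkid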